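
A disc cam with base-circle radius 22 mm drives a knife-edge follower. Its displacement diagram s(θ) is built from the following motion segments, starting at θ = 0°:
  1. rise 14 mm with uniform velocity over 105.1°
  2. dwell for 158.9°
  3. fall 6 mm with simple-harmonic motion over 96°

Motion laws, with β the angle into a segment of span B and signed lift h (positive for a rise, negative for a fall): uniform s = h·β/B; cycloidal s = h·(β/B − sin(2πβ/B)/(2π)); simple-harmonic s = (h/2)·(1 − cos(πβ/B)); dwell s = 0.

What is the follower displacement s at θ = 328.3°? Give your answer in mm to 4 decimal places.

seg 1 [0°–105.1°] uniform, h=14: full span → s += 14 → s = 14.0000
seg 2 [105.1°–264°] dwell: s stays 14.0000
seg 3 [264°–360°] simple-harmonic, h=-6: θ=328.3° here. β=64.3, B=96. -6/2·(1 − cos(π·0.6698)) = -4.5254 → s = 9.4746

9.4746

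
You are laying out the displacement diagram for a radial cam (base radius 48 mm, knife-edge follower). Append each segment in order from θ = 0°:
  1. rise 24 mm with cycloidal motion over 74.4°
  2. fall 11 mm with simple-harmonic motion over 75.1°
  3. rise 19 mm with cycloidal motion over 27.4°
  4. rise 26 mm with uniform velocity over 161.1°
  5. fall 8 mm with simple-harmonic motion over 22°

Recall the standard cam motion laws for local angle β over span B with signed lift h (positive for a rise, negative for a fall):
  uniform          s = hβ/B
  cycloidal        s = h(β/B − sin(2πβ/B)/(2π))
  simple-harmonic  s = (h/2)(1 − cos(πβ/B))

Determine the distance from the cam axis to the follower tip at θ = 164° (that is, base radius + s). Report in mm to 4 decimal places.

seg 1 [0°–74.4°] cycloidal, h=24: full span → s += 24 → s = 24.0000
seg 2 [74.4°–149.5°] simple-harmonic, h=-11: full span → s += -11 → s = 13.0000
seg 3 [149.5°–176.9°] cycloidal, h=19: θ=164° here. β=14.5, B=27.4. 19·(0.5292 − sin(2π·0.5292)/(2π)) = 10.6064 → s = 23.6064
radial distance = base radius + s = 48 + 23.6064 = 71.6064

71.6064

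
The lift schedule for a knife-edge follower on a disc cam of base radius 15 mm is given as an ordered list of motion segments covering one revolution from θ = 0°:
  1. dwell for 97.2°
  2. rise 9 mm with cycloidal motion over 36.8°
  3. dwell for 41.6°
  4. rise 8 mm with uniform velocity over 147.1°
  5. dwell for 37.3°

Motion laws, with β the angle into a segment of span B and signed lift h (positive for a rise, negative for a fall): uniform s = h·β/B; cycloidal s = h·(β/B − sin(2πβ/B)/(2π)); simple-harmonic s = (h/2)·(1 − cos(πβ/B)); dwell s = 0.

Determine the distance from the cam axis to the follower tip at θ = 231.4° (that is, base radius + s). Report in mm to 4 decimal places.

seg 1 [0°–97.2°] dwell: s stays 0.0000
seg 2 [97.2°–134°] cycloidal, h=9: full span → s += 9 → s = 9.0000
seg 3 [134°–175.6°] dwell: s stays 9.0000
seg 4 [175.6°–322.7°] uniform, h=8: θ=231.4° here. β=55.8, B=147.1. 8·55.8/147.1 = 3.0347 → s = 12.0347
radial distance = base radius + s = 15 + 12.0347 = 27.0347

27.0347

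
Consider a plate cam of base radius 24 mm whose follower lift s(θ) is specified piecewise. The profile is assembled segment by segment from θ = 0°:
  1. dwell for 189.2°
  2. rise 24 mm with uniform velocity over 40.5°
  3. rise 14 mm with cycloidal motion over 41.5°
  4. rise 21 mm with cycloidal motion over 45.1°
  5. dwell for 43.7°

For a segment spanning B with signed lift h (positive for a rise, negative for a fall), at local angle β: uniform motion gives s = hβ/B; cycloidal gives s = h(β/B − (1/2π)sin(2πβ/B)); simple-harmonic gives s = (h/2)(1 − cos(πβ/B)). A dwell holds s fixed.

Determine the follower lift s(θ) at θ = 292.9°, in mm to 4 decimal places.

seg 1 [0°–189.2°] dwell: s stays 0.0000
seg 2 [189.2°–229.7°] uniform, h=24: full span → s += 24 → s = 24.0000
seg 3 [229.7°–271.2°] cycloidal, h=14: full span → s += 14 → s = 38.0000
seg 4 [271.2°–316.3°] cycloidal, h=21: θ=292.9° here. β=21.7, B=45.1. 21·(0.4812 − sin(2π·0.4812)/(2π)) = 9.7094 → s = 47.7094

47.7094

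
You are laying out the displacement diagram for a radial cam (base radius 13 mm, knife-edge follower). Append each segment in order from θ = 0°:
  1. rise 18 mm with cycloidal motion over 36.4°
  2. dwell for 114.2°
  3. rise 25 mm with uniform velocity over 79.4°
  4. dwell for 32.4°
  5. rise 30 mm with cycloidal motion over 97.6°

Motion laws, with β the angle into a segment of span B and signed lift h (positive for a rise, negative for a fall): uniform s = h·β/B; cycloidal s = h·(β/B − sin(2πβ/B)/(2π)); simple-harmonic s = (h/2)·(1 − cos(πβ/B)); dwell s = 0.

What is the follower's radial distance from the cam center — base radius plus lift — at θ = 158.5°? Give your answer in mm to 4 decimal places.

seg 1 [0°–36.4°] cycloidal, h=18: full span → s += 18 → s = 18.0000
seg 2 [36.4°–150.6°] dwell: s stays 18.0000
seg 3 [150.6°–230°] uniform, h=25: θ=158.5° here. β=7.9, B=79.4. 25·7.9/79.4 = 2.4874 → s = 20.4874
radial distance = base radius + s = 13 + 20.4874 = 33.4874

33.4874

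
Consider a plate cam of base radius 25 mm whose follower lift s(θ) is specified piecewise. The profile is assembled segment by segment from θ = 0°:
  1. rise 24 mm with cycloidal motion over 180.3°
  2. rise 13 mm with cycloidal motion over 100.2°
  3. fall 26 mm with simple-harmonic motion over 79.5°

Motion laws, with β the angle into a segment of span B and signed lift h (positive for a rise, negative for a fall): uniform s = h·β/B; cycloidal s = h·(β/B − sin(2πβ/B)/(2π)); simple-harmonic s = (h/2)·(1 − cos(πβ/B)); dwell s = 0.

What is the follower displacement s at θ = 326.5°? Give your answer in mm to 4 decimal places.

seg 1 [0°–180.3°] cycloidal, h=24: full span → s += 24 → s = 24.0000
seg 2 [180.3°–280.5°] cycloidal, h=13: full span → s += 13 → s = 37.0000
seg 3 [280.5°–360°] simple-harmonic, h=-26: θ=326.5° here. β=46, B=79.5. -26/2·(1 − cos(π·0.5786)) = -16.1782 → s = 20.8218

20.8218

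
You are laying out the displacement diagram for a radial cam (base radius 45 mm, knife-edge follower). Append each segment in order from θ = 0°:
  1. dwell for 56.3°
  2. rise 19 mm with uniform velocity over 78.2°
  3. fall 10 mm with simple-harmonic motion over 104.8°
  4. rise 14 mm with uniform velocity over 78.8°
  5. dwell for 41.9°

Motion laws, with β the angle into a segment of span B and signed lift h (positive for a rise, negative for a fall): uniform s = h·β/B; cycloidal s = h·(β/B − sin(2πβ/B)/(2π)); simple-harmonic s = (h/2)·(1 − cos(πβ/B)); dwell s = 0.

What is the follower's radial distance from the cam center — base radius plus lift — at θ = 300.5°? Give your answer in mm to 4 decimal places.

seg 1 [0°–56.3°] dwell: s stays 0.0000
seg 2 [56.3°–134.5°] uniform, h=19: full span → s += 19 → s = 19.0000
seg 3 [134.5°–239.3°] simple-harmonic, h=-10: full span → s += -10 → s = 9.0000
seg 4 [239.3°–318.1°] uniform, h=14: θ=300.5° here. β=61.2, B=78.8. 14·61.2/78.8 = 10.8731 → s = 19.8731
radial distance = base radius + s = 45 + 19.8731 = 64.8731

64.8731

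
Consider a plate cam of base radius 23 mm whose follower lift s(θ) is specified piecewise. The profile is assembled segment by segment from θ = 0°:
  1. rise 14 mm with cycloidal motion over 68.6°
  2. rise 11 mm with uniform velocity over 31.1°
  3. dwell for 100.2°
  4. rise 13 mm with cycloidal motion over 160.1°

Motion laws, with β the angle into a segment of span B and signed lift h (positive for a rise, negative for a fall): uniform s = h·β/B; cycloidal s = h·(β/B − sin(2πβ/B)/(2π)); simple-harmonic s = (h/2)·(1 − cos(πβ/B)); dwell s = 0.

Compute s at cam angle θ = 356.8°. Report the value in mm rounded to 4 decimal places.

seg 1 [0°–68.6°] cycloidal, h=14: full span → s += 14 → s = 14.0000
seg 2 [68.6°–99.7°] uniform, h=11: full span → s += 11 → s = 25.0000
seg 3 [99.7°–199.9°] dwell: s stays 25.0000
seg 4 [199.9°–360°] cycloidal, h=13: θ=356.8° here. β=156.9, B=160.1. 13·(0.9800 − sin(2π·0.9800)/(2π)) = 12.9993 → s = 37.9993

37.9993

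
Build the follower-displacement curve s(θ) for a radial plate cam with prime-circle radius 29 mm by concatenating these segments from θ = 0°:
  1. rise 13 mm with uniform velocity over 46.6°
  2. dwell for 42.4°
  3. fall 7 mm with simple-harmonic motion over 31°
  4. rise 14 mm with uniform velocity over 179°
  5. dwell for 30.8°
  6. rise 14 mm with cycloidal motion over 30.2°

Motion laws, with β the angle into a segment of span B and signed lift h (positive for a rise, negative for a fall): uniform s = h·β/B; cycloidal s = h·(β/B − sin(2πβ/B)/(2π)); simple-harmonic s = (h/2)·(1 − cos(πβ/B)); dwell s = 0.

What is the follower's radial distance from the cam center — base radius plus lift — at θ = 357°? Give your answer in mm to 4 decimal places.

seg 1 [0°–46.6°] uniform, h=13: full span → s += 13 → s = 13.0000
seg 2 [46.6°–89°] dwell: s stays 13.0000
seg 3 [89°–120°] simple-harmonic, h=-7: full span → s += -7 → s = 6.0000
seg 4 [120°–299°] uniform, h=14: full span → s += 14 → s = 20.0000
seg 5 [299°–329.8°] dwell: s stays 20.0000
seg 6 [329.8°–360°] cycloidal, h=14: θ=357° here. β=27.2, B=30.2. 14·(0.9007 − sin(2π·0.9007)/(2π)) = 13.9114 → s = 33.9114
radial distance = base radius + s = 29 + 33.9114 = 62.9114

62.9114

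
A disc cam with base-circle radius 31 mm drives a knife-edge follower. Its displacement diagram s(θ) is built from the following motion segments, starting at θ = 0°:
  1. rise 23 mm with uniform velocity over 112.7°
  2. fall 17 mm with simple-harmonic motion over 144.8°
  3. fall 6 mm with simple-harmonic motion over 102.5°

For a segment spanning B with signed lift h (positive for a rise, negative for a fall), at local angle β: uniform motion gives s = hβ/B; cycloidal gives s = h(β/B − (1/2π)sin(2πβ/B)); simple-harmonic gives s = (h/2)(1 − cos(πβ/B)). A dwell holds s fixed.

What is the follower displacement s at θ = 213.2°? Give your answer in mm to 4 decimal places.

seg 1 [0°–112.7°] uniform, h=23: full span → s += 23 → s = 23.0000
seg 2 [112.7°–257.5°] simple-harmonic, h=-17: θ=213.2° here. β=100.5, B=144.8. -17/2·(1 − cos(π·0.6941)) = -13.3670 → s = 9.6330

9.6330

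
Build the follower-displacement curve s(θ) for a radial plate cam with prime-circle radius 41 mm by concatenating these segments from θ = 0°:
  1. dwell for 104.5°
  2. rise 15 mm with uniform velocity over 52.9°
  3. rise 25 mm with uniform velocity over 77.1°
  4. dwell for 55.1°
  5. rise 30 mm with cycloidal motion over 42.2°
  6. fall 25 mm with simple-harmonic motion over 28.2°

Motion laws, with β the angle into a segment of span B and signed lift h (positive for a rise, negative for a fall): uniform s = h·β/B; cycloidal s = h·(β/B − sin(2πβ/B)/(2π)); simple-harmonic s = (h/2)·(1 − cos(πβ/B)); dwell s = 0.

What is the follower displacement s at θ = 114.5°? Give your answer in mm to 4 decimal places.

seg 1 [0°–104.5°] dwell: s stays 0.0000
seg 2 [104.5°–157.4°] uniform, h=15: θ=114.5° here. β=10, B=52.9. 15·10/52.9 = 2.8355 → s = 2.8355

2.8355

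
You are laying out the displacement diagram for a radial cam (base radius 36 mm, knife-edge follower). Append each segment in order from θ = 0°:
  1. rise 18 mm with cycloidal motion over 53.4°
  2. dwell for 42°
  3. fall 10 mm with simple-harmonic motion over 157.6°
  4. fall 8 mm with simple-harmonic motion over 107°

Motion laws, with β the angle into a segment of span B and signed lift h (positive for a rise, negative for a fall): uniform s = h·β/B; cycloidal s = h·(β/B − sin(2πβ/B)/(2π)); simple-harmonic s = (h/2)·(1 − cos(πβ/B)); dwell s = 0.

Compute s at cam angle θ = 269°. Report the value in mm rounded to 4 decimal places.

seg 1 [0°–53.4°] cycloidal, h=18: full span → s += 18 → s = 18.0000
seg 2 [53.4°–95.4°] dwell: s stays 18.0000
seg 3 [95.4°–253°] simple-harmonic, h=-10: full span → s += -10 → s = 8.0000
seg 4 [253°–360°] simple-harmonic, h=-8: θ=269° here. β=16, B=107. -8/2·(1 − cos(π·0.1495)) = -0.4333 → s = 7.5667

7.5667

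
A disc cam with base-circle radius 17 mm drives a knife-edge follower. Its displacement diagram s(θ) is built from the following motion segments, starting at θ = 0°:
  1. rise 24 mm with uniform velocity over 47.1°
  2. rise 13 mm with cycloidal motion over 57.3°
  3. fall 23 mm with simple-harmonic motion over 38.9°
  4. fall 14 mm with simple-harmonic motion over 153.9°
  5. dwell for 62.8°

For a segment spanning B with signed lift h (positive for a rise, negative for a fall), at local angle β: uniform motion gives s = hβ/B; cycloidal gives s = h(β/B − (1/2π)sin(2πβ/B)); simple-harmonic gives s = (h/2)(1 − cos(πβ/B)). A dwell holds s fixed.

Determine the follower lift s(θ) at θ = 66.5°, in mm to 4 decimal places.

seg 1 [0°–47.1°] uniform, h=24: full span → s += 24 → s = 24.0000
seg 2 [47.1°–104.4°] cycloidal, h=13: θ=66.5° here. β=19.4, B=57.3. 13·(0.3386 − sin(2π·0.3386)/(2π)) = 2.6446 → s = 26.6446

26.6446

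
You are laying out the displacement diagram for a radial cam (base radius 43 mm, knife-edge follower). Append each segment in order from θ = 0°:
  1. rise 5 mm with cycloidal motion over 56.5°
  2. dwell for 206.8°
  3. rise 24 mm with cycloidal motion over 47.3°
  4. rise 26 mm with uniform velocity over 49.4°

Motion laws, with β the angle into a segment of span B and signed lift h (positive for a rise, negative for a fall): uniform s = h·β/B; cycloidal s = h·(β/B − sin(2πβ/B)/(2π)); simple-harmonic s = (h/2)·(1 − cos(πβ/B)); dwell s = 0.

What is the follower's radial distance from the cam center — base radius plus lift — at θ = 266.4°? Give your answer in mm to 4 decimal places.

seg 1 [0°–56.5°] cycloidal, h=5: full span → s += 5 → s = 5.0000
seg 2 [56.5°–263.3°] dwell: s stays 5.0000
seg 3 [263.3°–310.6°] cycloidal, h=24: θ=266.4° here. β=3.1, B=47.3. 24·(0.0655 − sin(2π·0.0655)/(2π)) = 0.0441 → s = 5.0441
radial distance = base radius + s = 43 + 5.0441 = 48.0441

48.0441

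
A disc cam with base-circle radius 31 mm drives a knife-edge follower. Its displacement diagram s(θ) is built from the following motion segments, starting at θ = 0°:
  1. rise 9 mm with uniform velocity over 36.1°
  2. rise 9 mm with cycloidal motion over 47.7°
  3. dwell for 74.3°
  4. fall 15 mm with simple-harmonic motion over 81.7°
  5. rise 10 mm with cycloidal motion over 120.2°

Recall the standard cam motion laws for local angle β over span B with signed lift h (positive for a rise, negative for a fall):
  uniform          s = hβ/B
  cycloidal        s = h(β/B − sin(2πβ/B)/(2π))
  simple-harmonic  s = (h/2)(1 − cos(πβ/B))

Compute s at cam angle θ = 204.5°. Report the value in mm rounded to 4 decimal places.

seg 1 [0°–36.1°] uniform, h=9: full span → s += 9 → s = 9.0000
seg 2 [36.1°–83.8°] cycloidal, h=9: full span → s += 9 → s = 18.0000
seg 3 [83.8°–158.1°] dwell: s stays 18.0000
seg 4 [158.1°–239.8°] simple-harmonic, h=-15: θ=204.5° here. β=46.4, B=81.7. -15/2·(1 − cos(π·0.5679)) = -9.0885 → s = 8.9115

8.9115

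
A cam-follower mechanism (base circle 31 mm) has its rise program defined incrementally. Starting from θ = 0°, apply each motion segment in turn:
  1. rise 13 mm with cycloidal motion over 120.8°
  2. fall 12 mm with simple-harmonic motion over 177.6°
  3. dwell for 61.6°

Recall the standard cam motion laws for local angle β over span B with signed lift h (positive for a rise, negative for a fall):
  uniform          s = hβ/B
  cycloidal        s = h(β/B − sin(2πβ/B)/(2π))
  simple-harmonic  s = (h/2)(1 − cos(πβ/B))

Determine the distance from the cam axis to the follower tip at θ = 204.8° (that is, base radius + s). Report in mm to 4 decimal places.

seg 1 [0°–120.8°] cycloidal, h=13: full span → s += 13 → s = 13.0000
seg 2 [120.8°–298.4°] simple-harmonic, h=-12: θ=204.8° here. β=84, B=177.6. -12/2·(1 − cos(π·0.4730)) = -5.4912 → s = 7.5088
radial distance = base radius + s = 31 + 7.5088 = 38.5088

38.5088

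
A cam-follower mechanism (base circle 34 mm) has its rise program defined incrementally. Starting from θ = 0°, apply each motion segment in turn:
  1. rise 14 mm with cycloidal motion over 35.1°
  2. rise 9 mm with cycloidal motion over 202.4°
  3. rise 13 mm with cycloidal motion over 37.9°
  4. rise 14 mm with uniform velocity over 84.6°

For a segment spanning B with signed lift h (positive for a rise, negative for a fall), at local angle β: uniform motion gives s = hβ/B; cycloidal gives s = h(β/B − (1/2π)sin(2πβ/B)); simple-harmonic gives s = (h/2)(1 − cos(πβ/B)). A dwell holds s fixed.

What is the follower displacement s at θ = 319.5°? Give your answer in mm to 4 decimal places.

seg 1 [0°–35.1°] cycloidal, h=14: full span → s += 14 → s = 14.0000
seg 2 [35.1°–237.5°] cycloidal, h=9: full span → s += 9 → s = 23.0000
seg 3 [237.5°–275.4°] cycloidal, h=13: full span → s += 13 → s = 36.0000
seg 4 [275.4°–360°] uniform, h=14: θ=319.5° here. β=44.1, B=84.6. 14·44.1/84.6 = 7.2979 → s = 43.2979

43.2979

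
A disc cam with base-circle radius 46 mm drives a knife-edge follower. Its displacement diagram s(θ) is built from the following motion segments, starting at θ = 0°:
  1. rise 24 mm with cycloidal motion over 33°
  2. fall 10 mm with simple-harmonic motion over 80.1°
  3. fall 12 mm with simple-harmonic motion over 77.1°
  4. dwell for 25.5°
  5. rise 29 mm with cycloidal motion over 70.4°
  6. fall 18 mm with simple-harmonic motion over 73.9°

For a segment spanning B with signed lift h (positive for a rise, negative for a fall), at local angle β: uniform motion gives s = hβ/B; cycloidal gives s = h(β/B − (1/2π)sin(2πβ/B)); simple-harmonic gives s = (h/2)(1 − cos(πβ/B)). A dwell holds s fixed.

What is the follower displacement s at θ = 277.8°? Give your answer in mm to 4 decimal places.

seg 1 [0°–33°] cycloidal, h=24: full span → s += 24 → s = 24.0000
seg 2 [33°–113.1°] simple-harmonic, h=-10: full span → s += -10 → s = 14.0000
seg 3 [113.1°–190.2°] simple-harmonic, h=-12: full span → s += -12 → s = 2.0000
seg 4 [190.2°–215.7°] dwell: s stays 2.0000
seg 5 [215.7°–286.1°] cycloidal, h=29: θ=277.8° here. β=62.1, B=70.4. 29·(0.8821 − sin(2π·0.8821)/(2π)) = 28.6958 → s = 30.6958

30.6958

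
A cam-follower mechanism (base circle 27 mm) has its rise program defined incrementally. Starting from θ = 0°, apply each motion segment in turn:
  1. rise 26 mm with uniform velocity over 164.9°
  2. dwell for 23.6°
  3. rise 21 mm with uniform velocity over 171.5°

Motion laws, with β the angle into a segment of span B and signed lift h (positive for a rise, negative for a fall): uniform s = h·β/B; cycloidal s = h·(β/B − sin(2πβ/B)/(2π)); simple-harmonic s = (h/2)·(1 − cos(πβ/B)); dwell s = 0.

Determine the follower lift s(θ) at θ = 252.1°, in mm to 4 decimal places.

seg 1 [0°–164.9°] uniform, h=26: full span → s += 26 → s = 26.0000
seg 2 [164.9°–188.5°] dwell: s stays 26.0000
seg 3 [188.5°–360°] uniform, h=21: θ=252.1° here. β=63.6, B=171.5. 21·63.6/171.5 = 7.7878 → s = 33.7878

33.7878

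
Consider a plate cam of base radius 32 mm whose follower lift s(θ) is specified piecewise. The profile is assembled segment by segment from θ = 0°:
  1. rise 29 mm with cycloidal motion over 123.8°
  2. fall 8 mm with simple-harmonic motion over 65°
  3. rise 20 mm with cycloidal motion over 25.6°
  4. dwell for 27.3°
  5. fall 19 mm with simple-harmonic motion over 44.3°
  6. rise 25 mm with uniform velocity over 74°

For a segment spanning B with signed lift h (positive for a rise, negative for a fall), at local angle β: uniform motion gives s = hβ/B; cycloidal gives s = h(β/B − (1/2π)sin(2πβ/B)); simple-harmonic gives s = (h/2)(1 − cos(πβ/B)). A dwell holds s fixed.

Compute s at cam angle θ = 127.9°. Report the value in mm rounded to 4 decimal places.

seg 1 [0°–123.8°] cycloidal, h=29: full span → s += 29 → s = 29.0000
seg 2 [123.8°–188.8°] simple-harmonic, h=-8: θ=127.9° here. β=4.1, B=65. -8/2·(1 − cos(π·0.0631)) = -0.0783 → s = 28.9217

28.9217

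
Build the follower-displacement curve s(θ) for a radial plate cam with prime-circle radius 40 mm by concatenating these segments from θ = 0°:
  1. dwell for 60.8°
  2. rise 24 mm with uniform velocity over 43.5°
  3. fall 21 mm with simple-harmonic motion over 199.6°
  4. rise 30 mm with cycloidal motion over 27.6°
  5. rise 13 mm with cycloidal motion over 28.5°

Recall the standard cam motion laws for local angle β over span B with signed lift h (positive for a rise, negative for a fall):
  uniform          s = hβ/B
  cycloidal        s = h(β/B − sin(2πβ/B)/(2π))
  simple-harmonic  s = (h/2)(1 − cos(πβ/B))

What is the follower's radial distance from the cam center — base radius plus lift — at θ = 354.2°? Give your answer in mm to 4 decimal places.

seg 1 [0°–60.8°] dwell: s stays 0.0000
seg 2 [60.8°–104.3°] uniform, h=24: full span → s += 24 → s = 24.0000
seg 3 [104.3°–303.9°] simple-harmonic, h=-21: full span → s += -21 → s = 3.0000
seg 4 [303.9°–331.5°] cycloidal, h=30: full span → s += 30 → s = 33.0000
seg 5 [331.5°–360°] cycloidal, h=13: θ=354.2° here. β=22.7, B=28.5. 13·(0.7965 − sin(2π·0.7965)/(2π)) = 12.3358 → s = 45.3358
radial distance = base radius + s = 40 + 45.3358 = 85.3358

85.3358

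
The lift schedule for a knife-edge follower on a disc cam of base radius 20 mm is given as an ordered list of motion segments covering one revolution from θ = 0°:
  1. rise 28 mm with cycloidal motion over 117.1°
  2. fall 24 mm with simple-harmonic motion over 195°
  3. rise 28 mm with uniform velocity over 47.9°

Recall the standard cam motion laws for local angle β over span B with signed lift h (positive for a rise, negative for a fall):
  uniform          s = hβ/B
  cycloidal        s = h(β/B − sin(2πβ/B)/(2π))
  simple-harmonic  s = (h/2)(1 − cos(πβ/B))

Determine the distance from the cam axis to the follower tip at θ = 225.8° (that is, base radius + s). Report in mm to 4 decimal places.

seg 1 [0°–117.1°] cycloidal, h=28: full span → s += 28 → s = 28.0000
seg 2 [117.1°–312.1°] simple-harmonic, h=-24: θ=225.8° here. β=108.7, B=195. -24/2·(1 − cos(π·0.5574)) = -14.1536 → s = 13.8464
radial distance = base radius + s = 20 + 13.8464 = 33.8464

33.8464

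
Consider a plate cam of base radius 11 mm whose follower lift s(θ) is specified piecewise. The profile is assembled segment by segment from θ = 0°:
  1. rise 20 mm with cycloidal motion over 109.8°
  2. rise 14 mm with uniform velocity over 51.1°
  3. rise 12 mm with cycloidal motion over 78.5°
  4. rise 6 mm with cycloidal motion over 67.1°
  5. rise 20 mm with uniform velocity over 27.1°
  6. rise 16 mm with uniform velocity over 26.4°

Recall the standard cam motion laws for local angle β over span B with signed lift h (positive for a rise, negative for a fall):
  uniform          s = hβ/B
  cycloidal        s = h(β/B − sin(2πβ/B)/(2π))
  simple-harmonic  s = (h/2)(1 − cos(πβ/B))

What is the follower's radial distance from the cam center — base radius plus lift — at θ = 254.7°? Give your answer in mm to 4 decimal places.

seg 1 [0°–109.8°] cycloidal, h=20: full span → s += 20 → s = 20.0000
seg 2 [109.8°–160.9°] uniform, h=14: full span → s += 14 → s = 34.0000
seg 3 [160.9°–239.4°] cycloidal, h=12: full span → s += 12 → s = 46.0000
seg 4 [239.4°–306.5°] cycloidal, h=6: θ=254.7° here. β=15.3, B=67.1. 6·(0.2280 − sin(2π·0.2280)/(2π)) = 0.4223 → s = 46.4223
radial distance = base radius + s = 11 + 46.4223 = 57.4223

57.4223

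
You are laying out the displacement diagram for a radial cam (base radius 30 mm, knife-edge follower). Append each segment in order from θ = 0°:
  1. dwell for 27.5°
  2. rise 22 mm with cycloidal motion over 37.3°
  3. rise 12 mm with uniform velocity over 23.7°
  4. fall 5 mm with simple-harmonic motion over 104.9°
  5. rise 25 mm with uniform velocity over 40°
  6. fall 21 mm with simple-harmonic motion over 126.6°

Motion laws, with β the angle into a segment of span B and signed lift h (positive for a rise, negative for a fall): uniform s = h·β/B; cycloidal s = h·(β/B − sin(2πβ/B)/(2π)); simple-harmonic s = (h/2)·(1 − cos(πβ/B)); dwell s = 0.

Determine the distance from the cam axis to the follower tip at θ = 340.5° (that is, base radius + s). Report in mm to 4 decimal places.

seg 1 [0°–27.5°] dwell: s stays 0.0000
seg 2 [27.5°–64.8°] cycloidal, h=22: full span → s += 22 → s = 22.0000
seg 3 [64.8°–88.5°] uniform, h=12: full span → s += 12 → s = 34.0000
seg 4 [88.5°–193.4°] simple-harmonic, h=-5: full span → s += -5 → s = 29.0000
seg 5 [193.4°–233.4°] uniform, h=25: full span → s += 25 → s = 54.0000
seg 6 [233.4°–360°] simple-harmonic, h=-21: θ=340.5° here. β=107.1, B=126.6. -21/2·(1 − cos(π·0.8460)) = -19.7945 → s = 34.2055
radial distance = base radius + s = 30 + 34.2055 = 64.2055

64.2055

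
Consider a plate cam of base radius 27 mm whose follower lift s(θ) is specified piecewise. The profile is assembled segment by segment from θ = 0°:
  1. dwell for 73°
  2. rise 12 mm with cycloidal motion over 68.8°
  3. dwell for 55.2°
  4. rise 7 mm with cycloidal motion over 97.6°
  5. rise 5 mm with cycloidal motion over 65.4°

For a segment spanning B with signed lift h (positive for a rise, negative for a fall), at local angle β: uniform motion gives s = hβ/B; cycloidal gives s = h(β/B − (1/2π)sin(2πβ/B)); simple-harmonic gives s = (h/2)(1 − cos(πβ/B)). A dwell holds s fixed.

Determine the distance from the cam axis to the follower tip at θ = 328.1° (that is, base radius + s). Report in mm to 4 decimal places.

seg 1 [0°–73°] dwell: s stays 0.0000
seg 2 [73°–141.8°] cycloidal, h=12: full span → s += 12 → s = 12.0000
seg 3 [141.8°–197°] dwell: s stays 12.0000
seg 4 [197°–294.6°] cycloidal, h=7: full span → s += 7 → s = 19.0000
seg 5 [294.6°–360°] cycloidal, h=5: θ=328.1° here. β=33.5, B=65.4. 5·(0.5122 − sin(2π·0.5122)/(2π)) = 2.6223 → s = 21.6223
radial distance = base radius + s = 27 + 21.6223 = 48.6223

48.6223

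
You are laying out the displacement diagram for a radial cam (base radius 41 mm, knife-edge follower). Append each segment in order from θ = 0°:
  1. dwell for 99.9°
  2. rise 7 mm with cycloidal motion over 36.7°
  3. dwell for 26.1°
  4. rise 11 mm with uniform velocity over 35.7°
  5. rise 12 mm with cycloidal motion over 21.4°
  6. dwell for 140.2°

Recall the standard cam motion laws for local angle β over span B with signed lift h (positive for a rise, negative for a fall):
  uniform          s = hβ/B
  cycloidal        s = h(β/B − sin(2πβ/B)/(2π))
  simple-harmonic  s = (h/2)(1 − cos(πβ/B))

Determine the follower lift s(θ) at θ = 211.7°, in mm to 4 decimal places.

seg 1 [0°–99.9°] dwell: s stays 0.0000
seg 2 [99.9°–136.6°] cycloidal, h=7: full span → s += 7 → s = 7.0000
seg 3 [136.6°–162.7°] dwell: s stays 7.0000
seg 4 [162.7°–198.4°] uniform, h=11: full span → s += 11 → s = 18.0000
seg 5 [198.4°–219.8°] cycloidal, h=12: θ=211.7° here. β=13.3, B=21.4. 12·(0.6215 − sin(2π·0.6215)/(2π)) = 8.7784 → s = 26.7784

26.7784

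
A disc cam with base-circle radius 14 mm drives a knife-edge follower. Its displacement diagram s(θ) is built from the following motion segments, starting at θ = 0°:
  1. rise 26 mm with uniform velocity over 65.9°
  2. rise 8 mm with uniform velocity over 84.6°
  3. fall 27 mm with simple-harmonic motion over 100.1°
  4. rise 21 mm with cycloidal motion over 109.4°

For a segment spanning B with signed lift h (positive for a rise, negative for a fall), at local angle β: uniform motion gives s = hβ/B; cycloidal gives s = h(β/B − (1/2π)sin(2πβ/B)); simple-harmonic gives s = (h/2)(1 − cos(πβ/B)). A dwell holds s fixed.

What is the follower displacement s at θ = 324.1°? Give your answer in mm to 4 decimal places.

seg 1 [0°–65.9°] uniform, h=26: full span → s += 26 → s = 26.0000
seg 2 [65.9°–150.5°] uniform, h=8: full span → s += 8 → s = 34.0000
seg 3 [150.5°–250.6°] simple-harmonic, h=-27: full span → s += -27 → s = 7.0000
seg 4 [250.6°–360°] cycloidal, h=21: θ=324.1° here. β=73.5, B=109.4. 21·(0.6718 − sin(2π·0.6718)/(2π)) = 17.0561 → s = 24.0561

24.0561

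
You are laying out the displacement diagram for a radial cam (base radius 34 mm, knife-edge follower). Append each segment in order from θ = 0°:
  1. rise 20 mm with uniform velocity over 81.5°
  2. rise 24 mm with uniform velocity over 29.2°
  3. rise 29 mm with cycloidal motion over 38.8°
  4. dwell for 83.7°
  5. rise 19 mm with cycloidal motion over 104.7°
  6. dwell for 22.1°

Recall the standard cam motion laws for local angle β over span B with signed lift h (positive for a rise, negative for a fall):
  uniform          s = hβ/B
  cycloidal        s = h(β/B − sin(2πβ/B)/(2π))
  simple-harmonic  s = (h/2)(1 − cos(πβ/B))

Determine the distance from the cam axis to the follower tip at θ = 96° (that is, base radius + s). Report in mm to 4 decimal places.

seg 1 [0°–81.5°] uniform, h=20: full span → s += 20 → s = 20.0000
seg 2 [81.5°–110.7°] uniform, h=24: θ=96° here. β=14.5, B=29.2. 24·14.5/29.2 = 11.9178 → s = 31.9178
radial distance = base radius + s = 34 + 31.9178 = 65.9178

65.9178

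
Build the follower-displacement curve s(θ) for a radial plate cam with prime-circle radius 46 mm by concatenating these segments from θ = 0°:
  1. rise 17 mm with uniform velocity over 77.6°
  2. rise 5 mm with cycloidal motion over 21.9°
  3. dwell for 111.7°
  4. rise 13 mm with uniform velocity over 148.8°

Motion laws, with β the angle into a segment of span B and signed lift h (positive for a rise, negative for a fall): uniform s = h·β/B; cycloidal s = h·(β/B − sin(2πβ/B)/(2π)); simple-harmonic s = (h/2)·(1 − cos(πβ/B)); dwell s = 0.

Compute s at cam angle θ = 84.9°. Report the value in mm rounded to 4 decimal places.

seg 1 [0°–77.6°] uniform, h=17: full span → s += 17 → s = 17.0000
seg 2 [77.6°–99.5°] cycloidal, h=5: θ=84.9° here. β=7.3, B=21.9. 5·(0.3333 − sin(2π·0.3333)/(2π)) = 0.9775 → s = 17.9775

17.9775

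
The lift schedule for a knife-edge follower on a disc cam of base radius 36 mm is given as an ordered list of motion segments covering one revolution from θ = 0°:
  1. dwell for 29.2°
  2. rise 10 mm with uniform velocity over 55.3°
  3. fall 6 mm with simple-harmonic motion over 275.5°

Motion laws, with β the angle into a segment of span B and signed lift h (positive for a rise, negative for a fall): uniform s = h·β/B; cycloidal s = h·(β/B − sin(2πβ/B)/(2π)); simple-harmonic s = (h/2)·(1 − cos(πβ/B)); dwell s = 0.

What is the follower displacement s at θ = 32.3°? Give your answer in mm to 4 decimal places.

seg 1 [0°–29.2°] dwell: s stays 0.0000
seg 2 [29.2°–84.5°] uniform, h=10: θ=32.3° here. β=3.1, B=55.3. 10·3.1/55.3 = 0.5606 → s = 0.5606

0.5606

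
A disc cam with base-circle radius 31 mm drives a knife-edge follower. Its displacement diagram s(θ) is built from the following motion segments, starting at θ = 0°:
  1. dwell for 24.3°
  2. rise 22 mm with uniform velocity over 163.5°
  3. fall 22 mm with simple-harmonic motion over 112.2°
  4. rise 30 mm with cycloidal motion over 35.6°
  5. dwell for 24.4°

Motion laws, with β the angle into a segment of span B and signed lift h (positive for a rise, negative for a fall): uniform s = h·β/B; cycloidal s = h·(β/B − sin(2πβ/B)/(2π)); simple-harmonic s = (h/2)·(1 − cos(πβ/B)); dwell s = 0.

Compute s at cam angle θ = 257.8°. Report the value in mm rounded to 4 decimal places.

seg 1 [0°–24.3°] dwell: s stays 0.0000
seg 2 [24.3°–187.8°] uniform, h=22: full span → s += 22 → s = 22.0000
seg 3 [187.8°–300°] simple-harmonic, h=-22: θ=257.8° here. β=70, B=112.2. -22/2·(1 − cos(π·0.6239)) = -15.1739 → s = 6.8261

6.8261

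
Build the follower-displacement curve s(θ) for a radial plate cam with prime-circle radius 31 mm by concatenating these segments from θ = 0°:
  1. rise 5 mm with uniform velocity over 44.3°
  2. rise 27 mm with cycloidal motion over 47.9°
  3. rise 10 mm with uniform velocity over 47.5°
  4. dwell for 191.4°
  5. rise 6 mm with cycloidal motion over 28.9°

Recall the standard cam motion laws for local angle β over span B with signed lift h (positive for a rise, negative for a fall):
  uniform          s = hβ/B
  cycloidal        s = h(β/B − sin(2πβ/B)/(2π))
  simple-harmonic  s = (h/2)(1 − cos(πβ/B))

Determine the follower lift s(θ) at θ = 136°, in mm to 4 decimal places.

seg 1 [0°–44.3°] uniform, h=5: full span → s += 5 → s = 5.0000
seg 2 [44.3°–92.2°] cycloidal, h=27: full span → s += 27 → s = 32.0000
seg 3 [92.2°–139.7°] uniform, h=10: θ=136° here. β=43.8, B=47.5. 10·43.8/47.5 = 9.2211 → s = 41.2211

41.2211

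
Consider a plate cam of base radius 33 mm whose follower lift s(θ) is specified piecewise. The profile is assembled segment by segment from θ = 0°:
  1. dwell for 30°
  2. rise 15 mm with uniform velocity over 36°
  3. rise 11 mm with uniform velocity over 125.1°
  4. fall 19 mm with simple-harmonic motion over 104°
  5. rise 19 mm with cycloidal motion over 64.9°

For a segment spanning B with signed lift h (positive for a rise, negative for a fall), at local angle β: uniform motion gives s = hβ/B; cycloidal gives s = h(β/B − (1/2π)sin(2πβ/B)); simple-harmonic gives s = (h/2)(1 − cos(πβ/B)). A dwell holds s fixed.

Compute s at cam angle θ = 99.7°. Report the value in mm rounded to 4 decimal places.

seg 1 [0°–30°] dwell: s stays 0.0000
seg 2 [30°–66°] uniform, h=15: full span → s += 15 → s = 15.0000
seg 3 [66°–191.1°] uniform, h=11: θ=99.7° here. β=33.7, B=125.1. 11·33.7/125.1 = 2.9632 → s = 17.9632

17.9632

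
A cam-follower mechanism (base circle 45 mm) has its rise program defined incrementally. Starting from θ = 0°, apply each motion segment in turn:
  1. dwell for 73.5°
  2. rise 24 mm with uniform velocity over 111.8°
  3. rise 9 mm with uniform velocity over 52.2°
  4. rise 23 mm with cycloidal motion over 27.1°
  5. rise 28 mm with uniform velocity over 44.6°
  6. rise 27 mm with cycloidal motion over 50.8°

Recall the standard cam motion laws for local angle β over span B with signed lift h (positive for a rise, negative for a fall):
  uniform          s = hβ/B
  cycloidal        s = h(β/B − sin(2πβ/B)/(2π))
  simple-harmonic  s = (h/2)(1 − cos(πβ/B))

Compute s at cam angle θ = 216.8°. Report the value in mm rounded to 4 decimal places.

seg 1 [0°–73.5°] dwell: s stays 0.0000
seg 2 [73.5°–185.3°] uniform, h=24: full span → s += 24 → s = 24.0000
seg 3 [185.3°–237.5°] uniform, h=9: θ=216.8° here. β=31.5, B=52.2. 9·31.5/52.2 = 5.4310 → s = 29.4310

29.4310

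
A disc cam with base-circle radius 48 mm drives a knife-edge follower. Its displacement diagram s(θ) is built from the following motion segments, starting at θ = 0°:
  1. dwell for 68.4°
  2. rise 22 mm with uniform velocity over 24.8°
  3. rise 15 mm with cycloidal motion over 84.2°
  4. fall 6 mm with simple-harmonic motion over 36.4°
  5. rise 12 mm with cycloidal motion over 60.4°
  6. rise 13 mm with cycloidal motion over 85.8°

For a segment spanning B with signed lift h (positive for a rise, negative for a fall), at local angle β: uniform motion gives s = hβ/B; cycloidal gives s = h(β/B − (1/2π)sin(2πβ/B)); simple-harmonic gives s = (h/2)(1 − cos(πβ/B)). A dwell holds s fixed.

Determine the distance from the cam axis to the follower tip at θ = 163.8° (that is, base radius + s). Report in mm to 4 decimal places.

seg 1 [0°–68.4°] dwell: s stays 0.0000
seg 2 [68.4°–93.2°] uniform, h=22: full span → s += 22 → s = 22.0000
seg 3 [93.2°–177.4°] cycloidal, h=15: θ=163.8° here. β=70.6, B=84.2. 15·(0.8385 − sin(2π·0.8385)/(2π)) = 14.6050 → s = 36.6050
radial distance = base radius + s = 48 + 36.6050 = 84.6050

84.6050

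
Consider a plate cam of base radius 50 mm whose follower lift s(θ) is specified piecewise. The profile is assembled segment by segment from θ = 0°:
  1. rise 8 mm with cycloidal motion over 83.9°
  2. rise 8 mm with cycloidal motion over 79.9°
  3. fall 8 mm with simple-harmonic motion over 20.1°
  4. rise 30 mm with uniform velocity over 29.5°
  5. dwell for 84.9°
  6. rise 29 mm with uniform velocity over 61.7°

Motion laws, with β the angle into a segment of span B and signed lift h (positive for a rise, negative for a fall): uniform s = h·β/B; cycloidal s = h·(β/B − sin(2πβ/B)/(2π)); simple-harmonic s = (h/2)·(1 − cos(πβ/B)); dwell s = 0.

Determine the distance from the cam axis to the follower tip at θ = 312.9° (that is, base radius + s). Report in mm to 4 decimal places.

seg 1 [0°–83.9°] cycloidal, h=8: full span → s += 8 → s = 8.0000
seg 2 [83.9°–163.8°] cycloidal, h=8: full span → s += 8 → s = 16.0000
seg 3 [163.8°–183.9°] simple-harmonic, h=-8: full span → s += -8 → s = 8.0000
seg 4 [183.9°–213.4°] uniform, h=30: full span → s += 30 → s = 38.0000
seg 5 [213.4°–298.3°] dwell: s stays 38.0000
seg 6 [298.3°–360°] uniform, h=29: θ=312.9° here. β=14.6, B=61.7. 29·14.6/61.7 = 6.8622 → s = 44.8622
radial distance = base radius + s = 50 + 44.8622 = 94.8622

94.8622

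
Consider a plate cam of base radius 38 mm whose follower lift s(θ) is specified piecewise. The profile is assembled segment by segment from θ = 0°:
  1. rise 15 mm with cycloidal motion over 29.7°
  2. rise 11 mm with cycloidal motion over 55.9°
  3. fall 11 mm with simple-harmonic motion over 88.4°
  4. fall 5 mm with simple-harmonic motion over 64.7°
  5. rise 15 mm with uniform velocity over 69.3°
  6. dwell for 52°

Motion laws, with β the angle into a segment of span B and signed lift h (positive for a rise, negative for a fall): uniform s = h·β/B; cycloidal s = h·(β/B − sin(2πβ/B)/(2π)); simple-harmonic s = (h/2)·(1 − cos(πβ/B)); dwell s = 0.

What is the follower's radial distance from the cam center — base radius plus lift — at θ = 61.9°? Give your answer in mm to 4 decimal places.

seg 1 [0°–29.7°] cycloidal, h=15: full span → s += 15 → s = 15.0000
seg 2 [29.7°–85.6°] cycloidal, h=11: θ=61.9° here. β=32.2, B=55.9. 11·(0.5760 − sin(2π·0.5760)/(2π)) = 7.1412 → s = 22.1412
radial distance = base radius + s = 38 + 22.1412 = 60.1412

60.1412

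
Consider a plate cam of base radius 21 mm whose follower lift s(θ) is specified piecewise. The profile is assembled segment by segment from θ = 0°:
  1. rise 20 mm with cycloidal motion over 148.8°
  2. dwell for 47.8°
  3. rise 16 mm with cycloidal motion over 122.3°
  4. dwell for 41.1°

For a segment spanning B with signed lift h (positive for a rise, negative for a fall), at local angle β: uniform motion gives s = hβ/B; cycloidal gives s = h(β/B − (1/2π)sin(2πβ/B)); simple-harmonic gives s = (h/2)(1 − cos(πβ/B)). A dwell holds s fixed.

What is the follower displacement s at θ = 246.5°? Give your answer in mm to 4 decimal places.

seg 1 [0°–148.8°] cycloidal, h=20: full span → s += 20 → s = 20.0000
seg 2 [148.8°–196.6°] dwell: s stays 20.0000
seg 3 [196.6°–318.9°] cycloidal, h=16: θ=246.5° here. β=49.9, B=122.3. 16·(0.4080 − sin(2π·0.4080)/(2π)) = 5.1370 → s = 25.1370

25.1370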